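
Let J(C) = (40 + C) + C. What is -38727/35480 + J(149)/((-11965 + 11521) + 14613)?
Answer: -536730623/502716120 ≈ -1.0677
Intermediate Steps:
J(C) = 40 + 2*C
-38727/35480 + J(149)/((-11965 + 11521) + 14613) = -38727/35480 + (40 + 2*149)/((-11965 + 11521) + 14613) = -38727*1/35480 + (40 + 298)/(-444 + 14613) = -38727/35480 + 338/14169 = -536730623/502716120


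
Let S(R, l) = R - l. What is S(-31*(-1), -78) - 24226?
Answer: -24117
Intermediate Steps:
S(-31*(-1), -78) - 24226 = (-31*(-1) - 1*(-78)) - 24226 = (31 + 78) - 24226 = 109 - 24226 = -24117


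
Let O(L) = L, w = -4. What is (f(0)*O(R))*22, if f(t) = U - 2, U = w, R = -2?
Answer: 264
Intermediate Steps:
U = -4
f(t) = -6 (f(t) = -4 - 2 = -6)
(f(0)*O(R))*22 = -6*(-2)*22 = 12*22 = 264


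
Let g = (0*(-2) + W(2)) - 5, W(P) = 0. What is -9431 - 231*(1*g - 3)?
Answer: -7583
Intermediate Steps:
g = -5 (g = (0*(-2) + 0) - 5 = (0 + 0) - 5 = 0 - 5 = -5)
-9431 - 231*(1*g - 3) = -9431 - 231*(1*(-5) - 3) = -9431 - 231*(-5 - 3) = -9431 - 231*(-8) = -9431 + 1848 = -7583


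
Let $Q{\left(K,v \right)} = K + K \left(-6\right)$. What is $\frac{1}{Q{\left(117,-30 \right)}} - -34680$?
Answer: $\frac{20287799}{585} \approx 34680.0$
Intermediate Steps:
$Q{\left(K,v \right)} = - 5 K$ ($Q{\left(K,v \right)} = K - 6 K = - 5 K$)
$\frac{1}{Q{\left(117,-30 \right)}} - -34680 = \frac{1}{\left(-5\right) 117} - -34680 = \frac{1}{-585} + 34680 = - \frac{1}{585} + 34680 = \frac{20287799}{585}$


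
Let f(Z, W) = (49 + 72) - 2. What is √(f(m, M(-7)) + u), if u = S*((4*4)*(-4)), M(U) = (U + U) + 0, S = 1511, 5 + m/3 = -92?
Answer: I*√96585 ≈ 310.78*I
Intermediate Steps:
m = -291 (m = -15 + 3*(-92) = -15 - 276 = -291)
M(U) = 2*U (M(U) = 2*U + 0 = 2*U)
f(Z, W) = 119 (f(Z, W) = 121 - 2 = 119)
u = -96704 (u = 1511*((4*4)*(-4)) = 1511*(16*(-4)) = 1511*(-64) = -96704)
√(f(m, M(-7)) + u) = √(119 - 96704) = √(-96585) = I*√96585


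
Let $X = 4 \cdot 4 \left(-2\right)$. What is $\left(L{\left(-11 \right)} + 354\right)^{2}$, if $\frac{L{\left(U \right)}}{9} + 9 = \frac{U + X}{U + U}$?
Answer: $\frac{40870449}{484} \approx 84443.0$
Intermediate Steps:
$X = -32$ ($X = 16 \left(-2\right) = -32$)
$L{\left(U \right)} = -81 + \frac{9 \left(-32 + U\right)}{2 U}$ ($L{\left(U \right)} = -81 + 9 \frac{U - 32}{U + U} = -81 + 9 \frac{-32 + U}{2 U} = -81 + \frac{9 \left(-32 + U\right)}{2 U}$)
$\left(L{\left(-11 \right)} + 354\right)^{2} = \left(\left(- \frac{153}{2} - \frac{144}{-11}\right) + 354\right)^{2} = \left(\left(- \frac{153}{2} - - \frac{144}{11}\right) + 354\right)^{2} = \left(\left(- \frac{153}{2} + \frac{144}{11}\right) + 354\right)^{2} = \left(- \frac{1395}{22} + 354\right)^{2} = \left(\frac{6393}{22}\right)^{2} = \frac{40870449}{484}$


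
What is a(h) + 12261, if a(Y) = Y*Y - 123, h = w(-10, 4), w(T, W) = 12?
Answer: 12282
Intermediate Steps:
h = 12
a(Y) = -123 + Y² (a(Y) = Y² - 123 = -123 + Y²)
a(h) + 12261 = (-123 + 12²) + 12261 = (-123 + 144) + 12261 = 21 + 12261 = 12282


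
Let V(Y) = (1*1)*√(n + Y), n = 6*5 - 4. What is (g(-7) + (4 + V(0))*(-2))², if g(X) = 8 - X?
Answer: 153 - 28*√26 ≈ 10.227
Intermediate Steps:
n = 26 (n = 30 - 4 = 26)
V(Y) = √(26 + Y) (V(Y) = (1*1)*√(26 + Y) = 1*√(26 + Y) = √(26 + Y))
(g(-7) + (4 + V(0))*(-2))² = ((8 - 1*(-7)) + (4 + √(26 + 0))*(-2))² = ((8 + 7) + (4 + √26)*(-2))² = (15 + (-8 - 2*√26))² = (7 - 2*√26)²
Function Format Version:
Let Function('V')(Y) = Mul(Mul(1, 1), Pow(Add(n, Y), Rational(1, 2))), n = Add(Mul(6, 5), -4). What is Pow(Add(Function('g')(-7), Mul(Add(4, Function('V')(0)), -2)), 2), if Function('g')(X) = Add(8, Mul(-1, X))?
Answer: Add(153, Mul(-28, Pow(26, Rational(1, 2)))) ≈ 10.227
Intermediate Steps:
n = 26 (n = Add(30, -4) = 26)
Function('V')(Y) = Pow(Add(26, Y), Rational(1, 2)) (Function('V')(Y) = Mul(Mul(1, 1), Pow(Add(26, Y), Rational(1, 2))) = Mul(1, Pow(Add(26, Y), Rational(1, 2))) = Pow(Add(26, Y), Rational(1, 2)))
Pow(Add(Function('g')(-7), Mul(Add(4, Function('V')(0)), -2)), 2) = Pow(Add(Add(8, Mul(-1, -7)), Mul(Add(4, Pow(Add(26, 0), Rational(1, 2))), -2)), 2) = Pow(Add(Add(8, 7), Mul(Add(4, Pow(26, Rational(1, 2))), -2)), 2) = Pow(Add(15, Add(-8, Mul(-2, Pow(26, Rational(1, 2))))), 2) = Pow(Add(7, Mul(-2, Pow(26, Rational(1, 2)))), 2)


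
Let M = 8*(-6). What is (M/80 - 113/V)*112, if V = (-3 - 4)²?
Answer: -11392/35 ≈ -325.49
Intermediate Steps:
V = 49 (V = (-7)² = 49)
M = -48
(M/80 - 113/V)*112 = (-48/80 - 113/49)*112 = (-48*1/80 - 113*1/49)*112 = (-⅗ - 113/49)*112 = -712/245*112 = -11392/35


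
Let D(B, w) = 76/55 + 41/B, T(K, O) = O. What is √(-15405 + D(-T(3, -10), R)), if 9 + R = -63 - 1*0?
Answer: I*√186334170/110 ≈ 124.09*I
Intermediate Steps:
R = -72 (R = -9 + (-63 - 1*0) = -9 + (-63 + 0) = -9 - 63 = -72)
D(B, w) = 76/55 + 41/B (D(B, w) = 76*(1/55) + 41/B = 76/55 + 41/B)
√(-15405 + D(-T(3, -10), R)) = √(-15405 + (76/55 + 41/((-1*(-10))))) = √(-15405 + (76/55 + 41/10)) = √(-15405 + 603/110) = √(-1693947/110) = I*√186334170/110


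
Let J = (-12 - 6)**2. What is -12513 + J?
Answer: -12189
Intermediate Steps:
J = 324 (J = (-18)**2 = 324)
-12513 + J = -12513 + 324 = -12189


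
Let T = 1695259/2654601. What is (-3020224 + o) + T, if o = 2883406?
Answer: -363195504359/2654601 ≈ -1.3682e+5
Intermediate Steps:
T = 1695259/2654601 (T = 1695259*(1/2654601) = 1695259/2654601 ≈ 0.63861)
(-3020224 + o) + T = (-3020224 + 2883406) + 1695259/2654601 = -136818 + 1695259/2654601 = -363195504359/2654601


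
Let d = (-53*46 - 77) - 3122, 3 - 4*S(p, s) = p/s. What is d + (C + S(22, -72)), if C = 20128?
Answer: 2086823/144 ≈ 14492.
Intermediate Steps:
S(p, s) = ¾ - p/(4*s)
d = -5637 (d = (-2438 - 77) - 3122 = -2515 - 3122 = -5637)
d + (C + S(22, -72)) = -5637 + (20128 + (¼)*(-1*22 + 3*(-72))/(-72)) = -5637 + (20128 + (¼)*(-1/72)*(-22 - 216)) = -5637 + (20128 + (¼)*(-1/72)*(-238)) = -5637 + (20128 + 119/144) = -5637 + 2898551/144 = 2086823/144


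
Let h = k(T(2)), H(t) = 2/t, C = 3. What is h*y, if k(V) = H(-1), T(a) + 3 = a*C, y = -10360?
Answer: 20720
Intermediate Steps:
T(a) = -3 + 3*a (T(a) = -3 + a*3 = -3 + 3*a)
k(V) = -2 (k(V) = 2/(-1) = 2*(-1) = -2)
h = -2
h*y = -2*(-10360) = 20720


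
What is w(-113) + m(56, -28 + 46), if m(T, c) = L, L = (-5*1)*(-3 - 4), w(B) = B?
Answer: -78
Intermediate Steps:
L = 35 (L = -5*(-7) = 35)
m(T, c) = 35
w(-113) + m(56, -28 + 46) = -113 + 35 = -78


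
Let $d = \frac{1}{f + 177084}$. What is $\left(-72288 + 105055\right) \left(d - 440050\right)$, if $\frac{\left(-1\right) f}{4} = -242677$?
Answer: $- \frac{16550148689150433}{1147792} \approx -1.4419 \cdot 10^{10}$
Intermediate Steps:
$f = 970708$ ($f = \left(-4\right) \left(-242677\right) = 970708$)
$d = \frac{1}{1147792}$ ($d = \frac{1}{970708 + 177084} = \frac{1}{1147792} \approx 8.7124 \cdot 10^{-7}$)
$\left(-72288 + 105055\right) \left(d - 440050\right) = \left(-72288 + 105055\right) \left(\frac{1}{1147792} - 440050\right) = 32767 \left(- \frac{505085869599}{1147792}\right) = - \frac{16550148689150433}{1147792}$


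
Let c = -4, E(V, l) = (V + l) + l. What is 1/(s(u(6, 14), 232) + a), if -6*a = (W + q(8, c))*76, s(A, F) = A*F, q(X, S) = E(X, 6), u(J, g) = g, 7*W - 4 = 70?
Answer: 21/60076 ≈ 0.00034956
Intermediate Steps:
E(V, l) = V + 2*l
W = 74/7 (W = 4/7 + (1/7)*70 = 4/7 + 10 = 74/7 ≈ 10.571)
q(X, S) = 12 + X (q(X, S) = X + 2*6 = X + 12 = 12 + X)
a = -8132/21 (a = -(74/7 + (12 + 8))*76/6 = -(74/7 + 20)*76/6 = -107*76/21 = -1/6*16264/7 = -8132/21 ≈ -387.24)
1/(s(u(6, 14), 232) + a) = 1/(14*232 - 8132/21) = 1/(3248 - 8132/21) = 1/(60076/21) = 21/60076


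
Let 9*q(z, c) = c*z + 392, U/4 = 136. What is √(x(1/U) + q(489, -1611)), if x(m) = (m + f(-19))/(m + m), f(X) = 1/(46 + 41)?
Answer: I*√2648660074/174 ≈ 295.78*I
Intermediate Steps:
U = 544 (U = 4*136 = 544)
q(z, c) = 392/9 + c*z/9 (q(z, c) = (c*z + 392)/9 = (392 + c*z)/9 = 392/9 + c*z/9)
f(X) = 1/87
x(m) = (1/87 + m)/(2*m) (x(m) = (m + 1/87)/(m + m) = (1/87 + m)/((2*m)) = (1/87 + m)*(1/(2*m)) = (1/87 + m)/(2*m))
√(x(1/U) + q(489, -1611)) = √((1 + 87/544)/(174*(1/544)) + (392/9 + (⅑)*(-1611)*489)) = √((1 + 87*(1/544))/(174*(1/544)) + (392/9 - 87531)) = √((1/174)*544*(1 + 87/544) - 787387/9) = √((1/174)*544*(631/544) - 787387/9) = √(631/174 - 787387/9) = √(-45666553/522) = I*√2648660074/174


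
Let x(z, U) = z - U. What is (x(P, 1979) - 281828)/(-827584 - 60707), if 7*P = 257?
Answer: 1986392/6218037 ≈ 0.31946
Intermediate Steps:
P = 257/7 (P = (⅐)*257 = 257/7 ≈ 36.714)
(x(P, 1979) - 281828)/(-827584 - 60707) = ((257/7 - 1*1979) - 281828)/(-827584 - 60707) = ((257/7 - 1979) - 281828)/(-888291) = (-13596/7 - 281828)*(-1/888291) = -1986392/7*(-1/888291) = 1986392/6218037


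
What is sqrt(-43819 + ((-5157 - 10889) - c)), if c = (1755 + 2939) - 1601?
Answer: I*sqrt(62958) ≈ 250.91*I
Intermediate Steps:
c = 3093 (c = 4694 - 1601 = 3093)
sqrt(-43819 + ((-5157 - 10889) - c)) = sqrt(-43819 + ((-5157 - 10889) - 1*3093)) = sqrt(-43819 + (-16046 - 3093)) = sqrt(-43819 - 19139) = sqrt(-62958) = I*sqrt(62958)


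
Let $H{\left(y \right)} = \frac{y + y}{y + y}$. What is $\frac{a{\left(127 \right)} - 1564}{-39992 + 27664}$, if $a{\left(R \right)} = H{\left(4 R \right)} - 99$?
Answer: $\frac{831}{6164} \approx 0.13481$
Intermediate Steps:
$H{\left(y \right)} = 1$ ($H{\left(y \right)} = \frac{2 y}{2 y} = 2 y \frac{1}{2 y} = 1$)
$a{\left(R \right)} = -98$ ($a{\left(R \right)} = 1 - 99 = -98$)
$\frac{a{\left(127 \right)} - 1564}{-39992 + 27664} = \frac{-98 - 1564}{-39992 + 27664} = - \frac{1662}{-12328} = \left(-1662\right) \left(- \frac{1}{12328}\right) = \frac{831}{6164}$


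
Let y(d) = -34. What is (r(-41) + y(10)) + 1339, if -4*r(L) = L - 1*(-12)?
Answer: 5249/4 ≈ 1312.3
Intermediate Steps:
r(L) = -3 - L/4 (r(L) = -(L - 1*(-12))/4 = -(L + 12)/4 = -(12 + L)/4 = -3 - L/4)
(r(-41) + y(10)) + 1339 = ((-3 - ¼*(-41)) - 34) + 1339 = ((-3 + 41/4) - 34) + 1339 = (29/4 - 34) + 1339 = -107/4 + 1339 = 5249/4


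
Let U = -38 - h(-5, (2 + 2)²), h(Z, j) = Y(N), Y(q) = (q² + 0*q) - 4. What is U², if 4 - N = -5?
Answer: 13225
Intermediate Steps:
N = 9 (N = 4 - 1*(-5) = 4 + 5 = 9)
Y(q) = -4 + q² (Y(q) = (q² + 0) - 4 = q² - 4 = -4 + q²)
h(Z, j) = 77 (h(Z, j) = -4 + 9² = -4 + 81 = 77)
U = -115 (U = -38 - 1*77 = -38 - 77 = -115)
U² = (-115)² = 13225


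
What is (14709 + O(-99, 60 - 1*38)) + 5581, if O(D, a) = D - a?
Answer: 20169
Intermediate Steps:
(14709 + O(-99, 60 - 1*38)) + 5581 = (14709 + (-99 - (60 - 1*38))) + 5581 = (14709 + (-99 - (60 - 38))) + 5581 = (14709 + (-99 - 1*22)) + 5581 = (14709 + (-99 - 22)) + 5581 = (14709 - 121) + 5581 = 14588 + 5581 = 20169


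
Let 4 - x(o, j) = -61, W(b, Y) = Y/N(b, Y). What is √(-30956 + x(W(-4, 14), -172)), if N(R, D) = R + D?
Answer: I*√30891 ≈ 175.76*I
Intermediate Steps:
N(R, D) = D + R
W(b, Y) = Y/(Y + b)
x(o, j) = 65 (x(o, j) = 4 - 1*(-61) = 4 + 61 = 65)
√(-30956 + x(W(-4, 14), -172)) = √(-30956 + 65) = √(-30891) = I*√30891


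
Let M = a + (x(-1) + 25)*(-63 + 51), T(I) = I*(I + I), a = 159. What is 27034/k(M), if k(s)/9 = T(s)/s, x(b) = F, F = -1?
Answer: -13517/1161 ≈ -11.643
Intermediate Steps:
x(b) = -1
T(I) = 2*I² (T(I) = I*(2*I) = 2*I²)
M = -129 (M = 159 + (-1 + 25)*(-63 + 51) = 159 + 24*(-12) = 159 - 288 = -129)
k(s) = 18*s (k(s) = 9*((2*s²)/s) = 9*(2*s) = 18*s)
27034/k(M) = 27034/((18*(-129))) = 27034/(-2322) = 27034*(-1/2322) = -13517/1161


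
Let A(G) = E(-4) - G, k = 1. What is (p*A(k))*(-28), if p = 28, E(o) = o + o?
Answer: 7056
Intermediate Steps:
E(o) = 2*o
A(G) = -8 - G (A(G) = 2*(-4) - G = -8 - G)
(p*A(k))*(-28) = (28*(-8 - 1*1))*(-28) = (28*(-8 - 1))*(-28) = (28*(-9))*(-28) = -252*(-28) = 7056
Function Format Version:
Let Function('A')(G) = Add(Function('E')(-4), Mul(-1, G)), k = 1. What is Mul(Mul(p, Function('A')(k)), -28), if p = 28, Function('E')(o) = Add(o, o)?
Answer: 7056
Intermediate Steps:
Function('E')(o) = Mul(2, o)
Function('A')(G) = Add(-8, Mul(-1, G)) (Function('A')(G) = Add(Mul(2, -4), Mul(-1, G)) = Add(-8, Mul(-1, G)))
Mul(Mul(p, Function('A')(k)), -28) = Mul(Mul(28, Add(-8, Mul(-1, 1))), -28) = Mul(Mul(28, Add(-8, -1)), -28) = Mul(Mul(28, -9), -28) = Mul(-252, -28) = 7056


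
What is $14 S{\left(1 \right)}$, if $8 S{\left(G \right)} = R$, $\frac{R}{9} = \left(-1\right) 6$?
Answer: $- \frac{189}{2} \approx -94.5$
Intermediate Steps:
$R = -54$ ($R = 9 \left(\left(-1\right) 6\right) = 9 \left(-6\right) = -54$)
$S{\left(G \right)} = - \frac{27}{4}$ ($S{\left(G \right)} = \frac{1}{8} \left(-54\right) = - \frac{27}{4}$)
$14 S{\left(1 \right)} = 14 \left(- \frac{27}{4}\right) = - \frac{189}{2}$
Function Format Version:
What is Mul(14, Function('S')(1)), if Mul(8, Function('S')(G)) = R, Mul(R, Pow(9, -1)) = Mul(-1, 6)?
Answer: Rational(-189, 2) ≈ -94.500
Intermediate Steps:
R = -54 (R = Mul(9, Mul(-1, 6)) = Mul(9, -6) = -54)
Function('S')(G) = Rational(-27, 4) (Function('S')(G) = Mul(Rational(1, 8), -54) = Rational(-27, 4))
Mul(14, Function('S')(1)) = Mul(14, Rational(-27, 4)) = Rational(-189, 2)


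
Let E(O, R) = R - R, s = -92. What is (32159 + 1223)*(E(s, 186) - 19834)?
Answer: -662098588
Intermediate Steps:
E(O, R) = 0
(32159 + 1223)*(E(s, 186) - 19834) = (32159 + 1223)*(0 - 19834) = 33382*(-19834) = -662098588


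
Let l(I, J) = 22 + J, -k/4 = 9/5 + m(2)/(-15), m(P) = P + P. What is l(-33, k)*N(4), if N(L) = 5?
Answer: 238/3 ≈ 79.333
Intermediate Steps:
m(P) = 2*P
k = -92/15 (k = -4*(9/5 + (2*2)/(-15)) = -4*(9*(⅕) + 4*(-1/15)) = -4*(9/5 - 4/15) = -4*23/15 = -92/15 ≈ -6.1333)
l(-33, k)*N(4) = (22 - 92/15)*5 = (238/15)*5 = 238/3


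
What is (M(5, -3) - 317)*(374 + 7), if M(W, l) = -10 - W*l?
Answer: -118872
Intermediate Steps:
M(W, l) = -10 - W*l
(M(5, -3) - 317)*(374 + 7) = ((-10 - 1*5*(-3)) - 317)*(374 + 7) = ((-10 + 15) - 317)*381 = (5 - 317)*381 = -312*381 = -118872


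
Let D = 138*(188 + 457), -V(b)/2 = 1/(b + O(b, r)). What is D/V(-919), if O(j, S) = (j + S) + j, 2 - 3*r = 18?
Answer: 122937645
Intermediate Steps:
r = -16/3 (r = 2/3 - 1/3*18 = 2/3 - 6 = -16/3 ≈ -5.3333)
O(j, S) = S + 2*j (O(j, S) = (S + j) + j = S + 2*j)
V(b) = -2/(-16/3 + 3*b) (V(b) = -2/(b + (-16/3 + 2*b)) = -2/(-16/3 + 3*b))
D = 89010 (D = 138*645 = 89010)
D/V(-919) = 89010/((-6/(-16 + 9*(-919)))) = 89010/((-6/(-16 - 8271))) = 89010/((-6/(-8287))) = 89010/((-6*(-1/8287))) = 89010/(6/8287) = 89010*(8287/6) = 122937645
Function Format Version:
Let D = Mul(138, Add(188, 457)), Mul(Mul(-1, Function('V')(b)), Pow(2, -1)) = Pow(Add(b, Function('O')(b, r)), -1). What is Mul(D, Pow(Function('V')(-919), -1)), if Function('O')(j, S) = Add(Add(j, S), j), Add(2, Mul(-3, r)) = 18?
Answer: 122937645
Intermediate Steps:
r = Rational(-16, 3) (r = Add(Rational(2, 3), Mul(Rational(-1, 3), 18)) = Add(Rational(2, 3), -6) = Rational(-16, 3) ≈ -5.3333)
Function('O')(j, S) = Add(S, Mul(2, j)) (Function('O')(j, S) = Add(Add(S, j), j) = Add(S, Mul(2, j)))
Function('V')(b) = Mul(-2, Pow(Add(Rational(-16, 3), Mul(3, b)), -1)) (Function('V')(b) = Mul(-2, Pow(Add(b, Add(Rational(-16, 3), Mul(2, b))), -1)) = Mul(-2, Pow(Add(Rational(-16, 3), Mul(3, b)), -1)))
D = 89010 (D = Mul(138, 645) = 89010)
Mul(D, Pow(Function('V')(-919), -1)) = Mul(89010, Pow(Mul(-6, Pow(Add(-16, Mul(9, -919)), -1)), -1)) = Mul(89010, Pow(Mul(-6, Pow(Add(-16, -8271), -1)), -1)) = Mul(89010, Pow(Mul(-6, Pow(-8287, -1)), -1)) = Mul(89010, Pow(Mul(-6, Rational(-1, 8287)), -1)) = Mul(89010, Pow(Rational(6, 8287), -1)) = Mul(89010, Rational(8287, 6)) = 122937645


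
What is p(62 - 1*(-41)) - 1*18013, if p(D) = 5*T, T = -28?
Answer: -18153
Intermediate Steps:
p(D) = -140 (p(D) = 5*(-28) = -140)
p(62 - 1*(-41)) - 1*18013 = -140 - 1*18013 = -140 - 18013 = -18153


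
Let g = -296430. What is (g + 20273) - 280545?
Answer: -556702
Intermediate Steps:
(g + 20273) - 280545 = (-296430 + 20273) - 280545 = -276157 - 280545 = -556702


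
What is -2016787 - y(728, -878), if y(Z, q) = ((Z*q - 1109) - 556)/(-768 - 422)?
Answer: -141212787/70 ≈ -2.0173e+6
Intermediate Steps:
y(Z, q) = 333/238 - Z*q/1190 (y(Z, q) = ((-1109 + Z*q) - 556)/(-1190) = (-1665 + Z*q)*(-1/1190) = 333/238 - Z*q/1190)
-2016787 - y(728, -878) = -2016787 - (333/238 - 1/1190*728*(-878)) = -2016787 - (333/238 + 45656/85) = -2016787 - 1*37697/70 = -2016787 - 37697/70 = -141212787/70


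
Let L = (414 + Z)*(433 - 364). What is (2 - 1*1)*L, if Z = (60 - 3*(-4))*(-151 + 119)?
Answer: -130410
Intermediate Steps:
Z = -2304 (Z = (60 + 12)*(-32) = 72*(-32) = -2304)
L = -130410 (L = (414 - 2304)*(433 - 364) = -1890*69 = -130410)
(2 - 1*1)*L = (2 - 1*1)*(-130410) = (2 - 1)*(-130410) = 1*(-130410) = -130410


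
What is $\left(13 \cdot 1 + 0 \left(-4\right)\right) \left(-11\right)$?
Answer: $-143$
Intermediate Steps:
$\left(13 \cdot 1 + 0 \left(-4\right)\right) \left(-11\right) = \left(13 + 0\right) \left(-11\right) = 13 \left(-11\right) = -143$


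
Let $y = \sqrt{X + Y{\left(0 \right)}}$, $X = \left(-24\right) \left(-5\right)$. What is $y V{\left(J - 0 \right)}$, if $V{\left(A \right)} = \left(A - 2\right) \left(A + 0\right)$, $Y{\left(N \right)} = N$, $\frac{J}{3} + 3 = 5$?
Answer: $48 \sqrt{30} \approx 262.91$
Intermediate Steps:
$J = 6$ ($J = -9 + 3 \cdot 5 = -9 + 15 = 6$)
$X = 120$
$V{\left(A \right)} = A \left(-2 + A\right)$ ($V{\left(A \right)} = \left(-2 + A\right) A = A \left(-2 + A\right)$)
$y = 2 \sqrt{30}$ ($y = \sqrt{120 + 0} = \sqrt{120} = 2 \sqrt{30} \approx 10.954$)
$y V{\left(J - 0 \right)} = 2 \sqrt{30} \left(6 - 0\right) \left(-2 + \left(6 - 0\right)\right) = 2 \sqrt{30} \left(6 + 0\right) \left(-2 + \left(6 + 0\right)\right) = 2 \sqrt{30} \cdot 6 \left(-2 + 6\right) = 2 \sqrt{30} \cdot 6 \cdot 4 = 2 \sqrt{30} \cdot 24 = 48 \sqrt{30}$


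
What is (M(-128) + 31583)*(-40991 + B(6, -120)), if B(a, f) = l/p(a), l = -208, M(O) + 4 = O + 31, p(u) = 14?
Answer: -9036624762/7 ≈ -1.2909e+9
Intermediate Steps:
M(O) = 27 + O (M(O) = -4 + (O + 31) = -4 + (31 + O) = 27 + O)
B(a, f) = -104/7 (B(a, f) = -208/14 = -208*1/14 = -104/7)
(M(-128) + 31583)*(-40991 + B(6, -120)) = ((27 - 128) + 31583)*(-40991 - 104/7) = (-101 + 31583)*(-287041/7) = 31482*(-287041/7) = -9036624762/7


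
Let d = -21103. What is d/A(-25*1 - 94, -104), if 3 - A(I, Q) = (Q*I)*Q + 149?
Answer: -21103/1286958 ≈ -0.016398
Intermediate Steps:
A(I, Q) = -146 - I*Q² (A(I, Q) = 3 - ((Q*I)*Q + 149) = 3 - ((I*Q)*Q + 149) = 3 - (I*Q² + 149) = 3 - (149 + I*Q²) = 3 + (-149 - I*Q²) = -146 - I*Q²)
d/A(-25*1 - 94, -104) = -21103/(-146 - 1*(-25*1 - 94)*(-104)²) = -21103/(-146 - 1*(-25 - 94)*10816) = -21103/(-146 - 1*(-119)*10816) = -21103/(-146 + 1287104) = -21103/1286958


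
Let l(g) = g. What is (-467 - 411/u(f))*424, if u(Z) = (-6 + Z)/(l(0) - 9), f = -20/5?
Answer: -1774228/5 ≈ -3.5485e+5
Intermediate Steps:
f = -4 (f = -20*⅕ = -4)
u(Z) = ⅔ - Z/9 (u(Z) = (-6 + Z)/(0 - 9) = (-6 + Z)/(-9) = (-6 + Z)*(-⅑) = ⅔ - Z/9)
(-467 - 411/u(f))*424 = (-467 - 411/(⅔ - ⅑*(-4)))*424 = (-467 - 411/(⅔ + 4/9))*424 = (-467 - 411/10/9)*424 = (-467 - 411*9/10)*424 = (-467 - 3699/10)*424 = -8369/10*424 = -1774228/5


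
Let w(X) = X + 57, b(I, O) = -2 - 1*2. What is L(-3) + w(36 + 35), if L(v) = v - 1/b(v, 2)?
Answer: 501/4 ≈ 125.25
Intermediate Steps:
b(I, O) = -4 (b(I, O) = -2 - 2 = -4)
w(X) = 57 + X
L(v) = 1/4 + v (L(v) = v - 1/(-4) = v - 1*(-1/4) = v + 1/4 = 1/4 + v)
L(-3) + w(36 + 35) = (1/4 - 3) + (57 + (36 + 35)) = -11/4 + (57 + 71) = -11/4 + 128 = 501/4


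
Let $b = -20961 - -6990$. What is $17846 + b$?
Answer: $3875$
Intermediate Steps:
$b = -13971$ ($b = -20961 + 6990 = -13971$)
$17846 + b = 17846 - 13971 = 3875$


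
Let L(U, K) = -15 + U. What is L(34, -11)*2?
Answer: 38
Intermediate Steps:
L(34, -11)*2 = (-15 + 34)*2 = 19*2 = 38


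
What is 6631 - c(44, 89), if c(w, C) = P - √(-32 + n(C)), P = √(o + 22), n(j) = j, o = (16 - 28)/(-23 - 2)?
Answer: 6631 + √57 - √562/5 ≈ 6633.8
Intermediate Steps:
o = 12/25 (o = -12/(-25) = -12*(-1/25) = 12/25 ≈ 0.48000)
P = √562/5 (P = √(12/25 + 22) = √(562/25) = √562/5 ≈ 4.7413)
c(w, C) = -√(-32 + C) + √562/5 (c(w, C) = √562/5 - √(-32 + C) = -√(-32 + C) + √562/5)
6631 - c(44, 89) = 6631 - (-√(-32 + 89) + √562/5) = 6631 - (-√57 + √562/5) = 6631 + (√57 - √562/5) = 6631 + √57 - √562/5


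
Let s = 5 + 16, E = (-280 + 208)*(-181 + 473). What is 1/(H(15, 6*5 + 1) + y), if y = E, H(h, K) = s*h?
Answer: -1/20709 ≈ -4.8288e-5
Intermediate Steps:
E = -21024 (E = -72*292 = -21024)
s = 21
H(h, K) = 21*h
y = -21024
1/(H(15, 6*5 + 1) + y) = 1/(21*15 - 21024) = 1/(315 - 21024) = 1/(-20709) = -1/20709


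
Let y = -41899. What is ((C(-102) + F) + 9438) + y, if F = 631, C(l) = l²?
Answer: -21426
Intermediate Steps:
((C(-102) + F) + 9438) + y = (((-102)² + 631) + 9438) - 41899 = ((10404 + 631) + 9438) - 41899 = (11035 + 9438) - 41899 = 20473 - 41899 = -21426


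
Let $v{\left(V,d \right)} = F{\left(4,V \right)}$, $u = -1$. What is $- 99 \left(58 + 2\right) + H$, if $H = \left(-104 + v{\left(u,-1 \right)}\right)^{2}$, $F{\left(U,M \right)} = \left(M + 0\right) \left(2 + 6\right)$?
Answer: $6604$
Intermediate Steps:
$F{\left(U,M \right)} = 8 M$ ($F{\left(U,M \right)} = M 8 = 8 M$)
$v{\left(V,d \right)} = 8 V$
$H = 12544$ ($H = \left(-104 + 8 \left(-1\right)\right)^{2} = \left(-104 - 8\right)^{2} = \left(-112\right)^{2} = 12544$)
$- 99 \left(58 + 2\right) + H = - 99 \left(58 + 2\right) + 12544 = \left(-99\right) 60 + 12544 = -5940 + 12544 = 6604$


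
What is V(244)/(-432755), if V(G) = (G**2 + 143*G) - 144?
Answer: -94284/432755 ≈ -0.21787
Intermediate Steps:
V(G) = -144 + G**2 + 143*G
V(244)/(-432755) = (-144 + 244**2 + 143*244)/(-432755) = (-144 + 59536 + 34892)*(-1/432755) = 94284*(-1/432755) = -94284/432755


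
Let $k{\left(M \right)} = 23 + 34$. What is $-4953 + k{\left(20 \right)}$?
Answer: $-4896$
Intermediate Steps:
$k{\left(M \right)} = 57$
$-4953 + k{\left(20 \right)} = -4953 + 57 = -4896$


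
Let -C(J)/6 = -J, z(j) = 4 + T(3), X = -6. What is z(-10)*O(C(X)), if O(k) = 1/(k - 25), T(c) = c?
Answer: -7/61 ≈ -0.11475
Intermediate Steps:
z(j) = 7 (z(j) = 4 + 3 = 7)
C(J) = 6*J (C(J) = -(-6)*J = 6*J)
O(k) = 1/(-25 + k)
z(-10)*O(C(X)) = 7/(-25 + 6*(-6)) = 7/(-25 - 36) = 7/(-61) = 7*(-1/61) = -7/61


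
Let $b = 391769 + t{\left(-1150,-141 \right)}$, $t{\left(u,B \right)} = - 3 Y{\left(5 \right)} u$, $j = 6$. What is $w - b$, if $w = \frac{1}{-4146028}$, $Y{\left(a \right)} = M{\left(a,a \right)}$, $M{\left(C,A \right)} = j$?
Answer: $- \frac{1710108023133}{4146028} \approx -4.1247 \cdot 10^{5}$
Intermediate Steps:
$M{\left(C,A \right)} = 6$
$Y{\left(a \right)} = 6$
$t{\left(u,B \right)} = - 18 u$ ($t{\left(u,B \right)} = \left(-3\right) 6 u = - 18 u$)
$w = - \frac{1}{4146028} \approx -2.4119 \cdot 10^{-7}$
$b = 412469$ ($b = 391769 - -20700 = 391769 + 20700 = 412469$)
$w - b = - \frac{1}{4146028} - 412469 = - \frac{1710108023133}{4146028}$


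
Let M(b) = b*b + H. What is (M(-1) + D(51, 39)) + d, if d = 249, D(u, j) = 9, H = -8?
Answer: 251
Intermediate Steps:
M(b) = -8 + b² (M(b) = b*b - 8 = b² - 8 = -8 + b²)
(M(-1) + D(51, 39)) + d = ((-8 + (-1)²) + 9) + 249 = ((-8 + 1) + 9) + 249 = (-7 + 9) + 249 = 2 + 249 = 251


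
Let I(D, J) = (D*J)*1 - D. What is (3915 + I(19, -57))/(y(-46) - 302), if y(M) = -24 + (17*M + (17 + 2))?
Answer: -2813/1089 ≈ -2.5831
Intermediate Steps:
I(D, J) = -D + D*J (I(D, J) = D*J - D = -D + D*J)
y(M) = -5 + 17*M (y(M) = -24 + (17*M + 19) = -24 + (19 + 17*M) = -5 + 17*M)
(3915 + I(19, -57))/(y(-46) - 302) = (3915 + 19*(-1 - 57))/((-5 + 17*(-46)) - 302) = (3915 + 19*(-58))/((-5 - 782) - 302) = (3915 - 1102)/(-787 - 302) = 2813/(-1089) = 2813*(-1/1089) = -2813/1089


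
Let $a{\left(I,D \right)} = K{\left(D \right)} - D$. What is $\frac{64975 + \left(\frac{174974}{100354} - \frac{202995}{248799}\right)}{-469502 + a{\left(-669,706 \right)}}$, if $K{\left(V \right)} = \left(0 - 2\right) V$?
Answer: $- \frac{779211012303}{5655809940860} \approx -0.13777$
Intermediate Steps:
$K{\left(V \right)} = - 2 V$
$a{\left(I,D \right)} = - 3 D$ ($a{\left(I,D \right)} = - 2 D - D = - 3 D$)
$\frac{64975 + \left(\frac{174974}{100354} - \frac{202995}{248799}\right)}{-469502 + a{\left(-669,706 \right)}} = \frac{64975 + \left(\frac{174974}{100354} - \frac{202995}{248799}\right)}{-469502 - 2118} = \frac{64975 + \left(174974 \cdot \frac{1}{100354} - \frac{195}{239}\right)}{-469502 - 2118} = \frac{64975 + \left(\frac{87487}{50177} - \frac{195}{239}\right)}{-471620} = \left(64975 + \frac{11124878}{11992303}\right) \left(- \frac{1}{471620}\right) = \frac{779211012303}{11992303} \left(- \frac{1}{471620}\right) = - \frac{779211012303}{5655809940860}$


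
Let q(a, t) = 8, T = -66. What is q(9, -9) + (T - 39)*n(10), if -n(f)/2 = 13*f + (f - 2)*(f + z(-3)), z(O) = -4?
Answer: 37388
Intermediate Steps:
n(f) = -26*f - 2*(-4 + f)*(-2 + f) (n(f) = -2*(13*f + (f - 2)*(f - 4)) = -2*(13*f + (-2 + f)*(-4 + f)) = -2*(13*f + (-4 + f)*(-2 + f)) = -26*f - 2*(-4 + f)*(-2 + f))
q(9, -9) + (T - 39)*n(10) = 8 + (-66 - 39)*(-16 - 14*10 - 2*10²) = 8 - 105*(-16 - 140 - 2*100) = 8 - 105*(-16 - 140 - 200) = 8 - 105*(-356) = 8 + 37380 = 37388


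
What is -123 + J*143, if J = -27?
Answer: -3984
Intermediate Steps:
-123 + J*143 = -123 - 27*143 = -123 - 3861 = -3984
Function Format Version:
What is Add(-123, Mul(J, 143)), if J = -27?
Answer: -3984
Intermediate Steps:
Add(-123, Mul(J, 143)) = Add(-123, Mul(-27, 143)) = Add(-123, -3861) = -3984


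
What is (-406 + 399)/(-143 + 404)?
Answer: -7/261 ≈ -0.026820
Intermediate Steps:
(-406 + 399)/(-143 + 404) = -7/261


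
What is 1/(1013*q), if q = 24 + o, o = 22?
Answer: 1/46598 ≈ 2.1460e-5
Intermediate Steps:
q = 46 (q = 24 + 22 = 46)
1/(1013*q) = 1/(1013*46) = 1/46598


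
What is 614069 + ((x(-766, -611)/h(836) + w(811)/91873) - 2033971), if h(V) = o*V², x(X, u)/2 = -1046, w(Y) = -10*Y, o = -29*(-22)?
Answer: -14541845901105112651/10241442717176 ≈ -1.4199e+6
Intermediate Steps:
o = 638
x(X, u) = -2092 (x(X, u) = 2*(-1046) = -2092)
h(V) = 638*V²
614069 + ((x(-766, -611)/h(836) + w(811)/91873) - 2033971) = 614069 + ((-2092/(638*836²) - 10*811/91873) - 2033971) = 614069 + ((-2092/(638*698896) - 8110*1/91873) - 2033971) = 614069 + ((-2092/445895648 - 8110/91873) - 2033971) = 614069 + ((-2092*1/445895648 - 8110/91873) - 2033971) = 614069 + ((-523/111473912 - 8110/91873) - 2033971) = 614069 + (-904101475899/10241442717176 - 2033971) = 614069 - 20830798388998661795/10241442717176 = -14541845901105112651/10241442717176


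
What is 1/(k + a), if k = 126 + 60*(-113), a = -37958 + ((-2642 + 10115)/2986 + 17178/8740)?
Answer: -3262205/145518913519 ≈ -2.2418e-5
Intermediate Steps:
a = -123812201449/3262205 (a = -37958 + (7473*(1/2986) + 17178*(1/8740)) = -37958 + (7473/2986 + 8589/4370) = -37958 + 14575941/3262205 = -123812201449/3262205 ≈ -37954.)
k = -6654 (k = 126 - 6780 = -6654)
1/(k + a) = 1/(-6654 - 123812201449/3262205) = 1/(-145518913519/3262205) = -3262205/145518913519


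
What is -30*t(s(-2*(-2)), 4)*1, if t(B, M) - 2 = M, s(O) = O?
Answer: -180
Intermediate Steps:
t(B, M) = 2 + M
-30*t(s(-2*(-2)), 4)*1 = -30*(2 + 4)*1 = -30*6*1 = -180*1 = -180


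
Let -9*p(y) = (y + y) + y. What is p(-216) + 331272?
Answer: 331344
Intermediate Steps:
p(y) = -y/3 (p(y) = -((y + y) + y)/9 = -(2*y + y)/9 = -y/3)
p(-216) + 331272 = -1/3*(-216) + 331272 = 72 + 331272 = 331344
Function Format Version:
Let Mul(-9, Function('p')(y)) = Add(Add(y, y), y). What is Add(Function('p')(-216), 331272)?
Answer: 331344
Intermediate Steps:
Function('p')(y) = Mul(Rational(-1, 3), y) (Function('p')(y) = Mul(Rational(-1, 9), Add(Add(y, y), y)) = Mul(Rational(-1, 9), Add(Mul(2, y), y)) = Mul(Rational(-1, 9), Mul(3, y)) = Mul(Rational(-1, 3), y))
Add(Function('p')(-216), 331272) = Add(Mul(Rational(-1, 3), -216), 331272) = Add(72, 331272) = 331344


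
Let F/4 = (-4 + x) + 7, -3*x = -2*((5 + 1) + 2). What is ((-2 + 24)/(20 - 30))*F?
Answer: -220/3 ≈ -73.333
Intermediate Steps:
x = 16/3 (x = -(-2)*((5 + 1) + 2)/3 = -(-2)*(6 + 2)/3 = -(-2)*8/3 = -⅓*(-16) = 16/3 ≈ 5.3333)
F = 100/3 (F = 4*((-4 + 16/3) + 7) = 4*(4/3 + 7) = 4*(25/3) = 100/3 ≈ 33.333)
((-2 + 24)/(20 - 30))*F = ((-2 + 24)/(20 - 30))*(100/3) = (22/(-10))*(100/3) = -⅒*22*(100/3) = -11/5*100/3 = -220/3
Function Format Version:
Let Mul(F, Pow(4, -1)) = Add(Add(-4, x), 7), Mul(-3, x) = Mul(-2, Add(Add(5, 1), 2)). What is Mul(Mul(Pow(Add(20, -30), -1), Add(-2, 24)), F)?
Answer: Rational(-220, 3) ≈ -73.333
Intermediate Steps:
x = Rational(16, 3) (x = Mul(Rational(-1, 3), Mul(-2, Add(Add(5, 1), 2))) = Mul(Rational(-1, 3), Mul(-2, Add(6, 2))) = Mul(Rational(-1, 3), Mul(-2, 8)) = Mul(Rational(-1, 3), -16) = Rational(16, 3) ≈ 5.3333)
F = Rational(100, 3) (F = Mul(4, Add(Add(-4, Rational(16, 3)), 7)) = Mul(4, Add(Rational(4, 3), 7)) = Mul(4, Rational(25, 3)) = Rational(100, 3) ≈ 33.333)
Mul(Mul(Pow(Add(20, -30), -1), Add(-2, 24)), F) = Mul(Mul(Pow(Add(20, -30), -1), Add(-2, 24)), Rational(100, 3)) = Mul(Mul(Pow(-10, -1), 22), Rational(100, 3)) = Mul(Mul(Rational(-1, 10), 22), Rational(100, 3)) = Mul(Rational(-11, 5), Rational(100, 3)) = Rational(-220, 3)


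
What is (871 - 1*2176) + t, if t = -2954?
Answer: -4259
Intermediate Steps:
(871 - 1*2176) + t = (871 - 1*2176) - 2954 = (871 - 2176) - 2954 = -1305 - 2954 = -4259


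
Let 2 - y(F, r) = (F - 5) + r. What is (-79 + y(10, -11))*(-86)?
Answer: 6106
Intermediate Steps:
y(F, r) = 7 - F - r (y(F, r) = 2 - ((F - 5) + r) = 2 - ((-5 + F) + r) = 2 - (-5 + F + r) = 2 + (5 - F - r) = 7 - F - r)
(-79 + y(10, -11))*(-86) = (-79 + (7 - 1*10 - 1*(-11)))*(-86) = (-79 + (7 - 10 + 11))*(-86) = (-79 + 8)*(-86) = -71*(-86) = 6106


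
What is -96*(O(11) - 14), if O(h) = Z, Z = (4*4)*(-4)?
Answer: 7488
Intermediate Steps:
Z = -64 (Z = 16*(-4) = -64)
O(h) = -64
-96*(O(11) - 14) = -96*(-64 - 14) = -96*(-78) = 7488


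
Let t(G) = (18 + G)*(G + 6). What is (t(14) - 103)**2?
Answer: 288369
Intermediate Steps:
t(G) = (6 + G)*(18 + G) (t(G) = (18 + G)*(6 + G) = (6 + G)*(18 + G))
(t(14) - 103)**2 = ((108 + 14**2 + 24*14) - 103)**2 = ((108 + 196 + 336) - 103)**2 = (640 - 103)**2 = 537**2 = 288369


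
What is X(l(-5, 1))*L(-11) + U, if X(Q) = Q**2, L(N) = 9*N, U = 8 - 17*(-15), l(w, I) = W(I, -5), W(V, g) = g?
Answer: -2212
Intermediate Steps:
l(w, I) = -5
U = 263 (U = 8 + 255 = 263)
X(l(-5, 1))*L(-11) + U = (-5)**2*(9*(-11)) + 263 = 25*(-99) + 263 = -2475 + 263 = -2212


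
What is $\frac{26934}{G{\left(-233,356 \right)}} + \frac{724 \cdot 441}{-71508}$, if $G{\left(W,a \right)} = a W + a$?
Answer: $- \frac{1179012525}{246082864} \approx -4.7911$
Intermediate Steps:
$G{\left(W,a \right)} = a + W a$ ($G{\left(W,a \right)} = W a + a = a + W a$)
$\frac{26934}{G{\left(-233,356 \right)}} + \frac{724 \cdot 441}{-71508} = \frac{26934}{356 \left(1 - 233\right)} + \frac{724 \cdot 441}{-71508} = \frac{26934}{356 \left(-232\right)} + 319284 \left(- \frac{1}{71508}\right) = \frac{26934}{-82592} - \frac{26607}{5959} = 26934 \left(- \frac{1}{82592}\right) - \frac{26607}{5959} = - \frac{13467}{41296} - \frac{26607}{5959} = - \frac{1179012525}{246082864}$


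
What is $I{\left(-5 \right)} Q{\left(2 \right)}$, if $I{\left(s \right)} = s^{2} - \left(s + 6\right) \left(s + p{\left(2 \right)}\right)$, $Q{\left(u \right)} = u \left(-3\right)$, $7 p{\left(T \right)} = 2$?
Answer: $- \frac{1248}{7} \approx -178.29$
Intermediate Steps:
$p{\left(T \right)} = \frac{2}{7}$ ($p{\left(T \right)} = \frac{1}{7} \cdot 2 = \frac{2}{7}$)
$Q{\left(u \right)} = - 3 u$
$I{\left(s \right)} = s^{2} - \left(6 + s\right) \left(\frac{2}{7} + s\right)$ ($I{\left(s \right)} = s^{2} - \left(s + 6\right) \left(s + \frac{2}{7}\right) = s^{2} - \left(6 + s\right) \left(\frac{2}{7} + s\right)$)
$I{\left(-5 \right)} Q{\left(2 \right)} = \left(- \frac{12}{7} - - \frac{220}{7}\right) \left(\left(-3\right) 2\right) = \left(- \frac{12}{7} + \frac{220}{7}\right) \left(-6\right) = \frac{208}{7} \left(-6\right) = - \frac{1248}{7}$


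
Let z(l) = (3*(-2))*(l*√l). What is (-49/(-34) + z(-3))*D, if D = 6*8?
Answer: 1176/17 + 864*I*√3 ≈ 69.177 + 1496.5*I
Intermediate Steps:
D = 48
z(l) = -6*l^(3/2)
(-49/(-34) + z(-3))*D = (-49/(-34) - (-18)*I*√3)*48 = (-49*(-1/34) - (-18)*I*√3)*48 = (49/34 + 18*I*√3)*48 = 1176/17 + 864*I*√3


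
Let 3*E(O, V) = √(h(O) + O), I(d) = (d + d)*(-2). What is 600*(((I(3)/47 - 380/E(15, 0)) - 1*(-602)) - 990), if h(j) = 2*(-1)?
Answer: -10948800/47 - 684000*√13/13 ≈ -4.2266e+5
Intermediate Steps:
h(j) = -2
I(d) = -4*d (I(d) = (2*d)*(-2) = -4*d)
E(O, V) = √(-2 + O)/3
600*(((I(3)/47 - 380/E(15, 0)) - 1*(-602)) - 990) = 600*(((-4*3/47 - 380*3/√(-2 + 15)) - 1*(-602)) - 990) = 600*(((-12*1/47 - 380*3*√13/13) + 602) - 990) = 600*(((-12/47 - 1140*√13/13) + 602) - 990) = 600*((28282/47 - 1140*√13/13) - 990) = 600*(-18248/47 - 1140*√13/13) = -10948800/47 - 684000*√13/13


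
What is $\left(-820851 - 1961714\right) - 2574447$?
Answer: $-5357012$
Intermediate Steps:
$\left(-820851 - 1961714\right) - 2574447 = -2782565 - 2574447 = -5357012$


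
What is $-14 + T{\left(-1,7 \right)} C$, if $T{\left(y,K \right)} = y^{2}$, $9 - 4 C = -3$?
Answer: $-11$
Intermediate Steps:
$C = 3$ ($C = \frac{9}{4} - - \frac{3}{4} = \frac{9}{4} + \frac{3}{4} = 3$)
$-14 + T{\left(-1,7 \right)} C = -14 + \left(-1\right)^{2} \cdot 3 = -14 + 1 \cdot 3 = -14 + 3 = -11$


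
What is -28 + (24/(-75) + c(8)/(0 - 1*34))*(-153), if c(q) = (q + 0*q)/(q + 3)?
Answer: 6664/275 ≈ 24.233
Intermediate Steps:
c(q) = q/(3 + q) (c(q) = (q + 0)/(3 + q) = q/(3 + q))
-28 + (24/(-75) + c(8)/(0 - 1*34))*(-153) = -28 + (24/(-75) + (8/(3 + 8))/(0 - 1*34))*(-153) = -28 + (24*(-1/75) + (8/11)/(0 - 34))*(-153) = -28 + (-8/25 + (8*(1/11))/(-34))*(-153) = -28 + (-8/25 + (8/11)*(-1/34))*(-153) = -28 + (-8/25 - 4/187)*(-153) = -28 - 1596/4675*(-153) = -28 + 14364/275 = 6664/275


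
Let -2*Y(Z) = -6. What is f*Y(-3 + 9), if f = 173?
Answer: 519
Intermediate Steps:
Y(Z) = 3 (Y(Z) = -1/2*(-6) = 3)
f*Y(-3 + 9) = 173*3 = 519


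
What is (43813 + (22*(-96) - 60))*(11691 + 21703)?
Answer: 1390559554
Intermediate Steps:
(43813 + (22*(-96) - 60))*(11691 + 21703) = (43813 + (-2112 - 60))*33394 = (43813 - 2172)*33394 = 41641*33394 = 1390559554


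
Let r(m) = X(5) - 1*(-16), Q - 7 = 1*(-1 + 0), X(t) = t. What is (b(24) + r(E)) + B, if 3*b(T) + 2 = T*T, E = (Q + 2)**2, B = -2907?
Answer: -8084/3 ≈ -2694.7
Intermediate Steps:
Q = 6 (Q = 7 + 1*(-1 + 0) = 7 + 1*(-1) = 7 - 1 = 6)
E = 64 (E = (6 + 2)**2 = 8**2 = 64)
r(m) = 21 (r(m) = 5 - 1*(-16) = 5 + 16 = 21)
b(T) = -2/3 + T**2/3 (b(T) = -2/3 + (T*T)/3 = -2/3 + T**2/3)
(b(24) + r(E)) + B = ((-2/3 + (1/3)*24**2) + 21) - 2907 = ((-2/3 + (1/3)*576) + 21) - 2907 = ((-2/3 + 192) + 21) - 2907 = (574/3 + 21) - 2907 = 637/3 - 2907 = -8084/3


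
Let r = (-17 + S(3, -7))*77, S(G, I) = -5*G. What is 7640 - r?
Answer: 10104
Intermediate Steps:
r = -2464 (r = (-17 - 5*3)*77 = (-17 - 15)*77 = -32*77 = -2464)
7640 - r = 7640 - 1*(-2464) = 7640 + 2464 = 10104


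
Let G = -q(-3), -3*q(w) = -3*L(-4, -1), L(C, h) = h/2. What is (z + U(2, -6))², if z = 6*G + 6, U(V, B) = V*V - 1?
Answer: 144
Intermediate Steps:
L(C, h) = h/2 (L(C, h) = h*(½) = h/2)
U(V, B) = -1 + V² (U(V, B) = V² - 1 = -1 + V²)
q(w) = -½ (q(w) = -(-1)*(½)*(-1) = -(-1)*(-1)/2 = -⅓*3/2 = -½)
G = ½ (G = -1*(-½) = ½ ≈ 0.50000)
z = 9 (z = 6*(½) + 6 = 3 + 6 = 9)
(z + U(2, -6))² = (9 + (-1 + 2²))² = (9 + (-1 + 4))² = (9 + 3)² = 12² = 144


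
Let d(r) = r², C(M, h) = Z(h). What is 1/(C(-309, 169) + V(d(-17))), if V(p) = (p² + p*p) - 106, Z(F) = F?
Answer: 1/167105 ≈ 5.9843e-6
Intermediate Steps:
C(M, h) = h
V(p) = -106 + 2*p² (V(p) = (p² + p²) - 106 = 2*p² - 106 = -106 + 2*p²)
1/(C(-309, 169) + V(d(-17))) = 1/(169 + (-106 + 2*((-17)²)²)) = 1/(169 + (-106 + 2*289²)) = 1/(169 + (-106 + 2*83521)) = 1/(169 + (-106 + 167042)) = 1/(169 + 166936) = 1/167105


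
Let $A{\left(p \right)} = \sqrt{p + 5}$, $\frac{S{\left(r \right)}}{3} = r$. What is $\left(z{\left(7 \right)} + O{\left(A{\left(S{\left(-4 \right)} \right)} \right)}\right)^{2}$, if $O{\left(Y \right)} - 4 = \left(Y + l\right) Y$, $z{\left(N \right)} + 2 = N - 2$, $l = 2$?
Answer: $-28$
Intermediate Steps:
$S{\left(r \right)} = 3 r$
$A{\left(p \right)} = \sqrt{5 + p}$
$z{\left(N \right)} = -4 + N$ ($z{\left(N \right)} = -2 + \left(N - 2\right) = -2 + \left(-2 + N\right) = -4 + N$)
$O{\left(Y \right)} = 4 + Y \left(2 + Y\right)$ ($O{\left(Y \right)} = 4 + \left(Y + 2\right) Y = 4 + \left(2 + Y\right) Y = 4 + Y \left(2 + Y\right)$)
$\left(z{\left(7 \right)} + O{\left(A{\left(S{\left(-4 \right)} \right)} \right)}\right)^{2} = \left(\left(-4 + 7\right) + \left(4 + \left(\sqrt{5 + 3 \left(-4\right)}\right)^{2} + 2 \sqrt{5 + 3 \left(-4\right)}\right)\right)^{2} = \left(3 + \left(4 + \left(\sqrt{5 - 12}\right)^{2} + 2 \sqrt{5 - 12}\right)\right)^{2} = \left(3 + \left(4 + \left(\sqrt{-7}\right)^{2} + 2 \sqrt{-7}\right)\right)^{2} = \left(3 + \left(4 + \left(i \sqrt{7}\right)^{2} + 2 i \sqrt{7}\right)\right)^{2} = \left(3 + \left(4 - 7 + 2 i \sqrt{7}\right)\right)^{2} = \left(3 - \left(3 - 2 i \sqrt{7}\right)\right)^{2} = \left(2 i \sqrt{7}\right)^{2} = -28$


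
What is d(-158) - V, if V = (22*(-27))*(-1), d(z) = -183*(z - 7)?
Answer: 29601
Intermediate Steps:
d(z) = 1281 - 183*z (d(z) = -183*(-7 + z) = 1281 - 183*z)
V = 594 (V = -594*(-1) = 594)
d(-158) - V = (1281 - 183*(-158)) - 1*594 = (1281 + 28914) - 594 = 30195 - 594 = 29601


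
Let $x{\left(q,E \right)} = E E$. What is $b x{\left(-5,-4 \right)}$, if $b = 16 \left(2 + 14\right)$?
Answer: $4096$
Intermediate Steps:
$x{\left(q,E \right)} = E^{2}$
$b = 256$ ($b = 16 \cdot 16 = 256$)
$b x{\left(-5,-4 \right)} = 256 \left(-4\right)^{2} = 256 \cdot 16 = 4096$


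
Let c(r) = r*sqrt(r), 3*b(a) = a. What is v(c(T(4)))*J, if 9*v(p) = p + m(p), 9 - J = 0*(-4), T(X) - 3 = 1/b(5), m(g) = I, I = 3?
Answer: 3 + 54*sqrt(10)/25 ≈ 9.8305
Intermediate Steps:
m(g) = 3
b(a) = a/3
T(X) = 18/5 (T(X) = 3 + 1/((1/3)*5) = 3 + 1/(5/3) = 3 + 3/5 = 18/5)
c(r) = r**(3/2)
J = 9 (J = 9 - 0*(-4) = 9 - 1*0 = 9 + 0 = 9)
v(p) = 1/3 + p/9 (v(p) = (p + 3)/9 = (3 + p)/9 = 1/3 + p/9)
v(c(T(4)))*J = (1/3 + (18/5)**(3/2)/9)*9 = (1/3 + (54*sqrt(10)/25)/9)*9 = (1/3 + 6*sqrt(10)/25)*9 = 3 + 54*sqrt(10)/25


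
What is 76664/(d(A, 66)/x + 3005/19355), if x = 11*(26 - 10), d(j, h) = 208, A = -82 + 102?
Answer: 1632214892/28467 ≈ 57337.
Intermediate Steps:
A = 20
x = 176 (x = 11*16 = 176)
76664/(d(A, 66)/x + 3005/19355) = 76664/(208/176 + 3005/19355) = 76664/(208*(1/176) + 3005*(1/19355)) = 76664/(13/11 + 601/3871) = 76664/(56934/42581) = 76664*(42581/56934) = 1632214892/28467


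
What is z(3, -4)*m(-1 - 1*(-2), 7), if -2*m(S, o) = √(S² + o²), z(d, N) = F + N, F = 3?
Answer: 5*√2/2 ≈ 3.5355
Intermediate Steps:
z(d, N) = 3 + N
m(S, o) = -√(S² + o²)/2
z(3, -4)*m(-1 - 1*(-2), 7) = (3 - 4)*(-√((-1 - 1*(-2))² + 7²)/2) = -(-1)*√((-1 + 2)² + 49)/2 = -(-1)*√(1² + 49)/2 = -(-1)*√(1 + 49)/2 = -(-1)*√50/2 = -(-1)*5*√2/2 = -(-5)*√2/2 = 5*√2/2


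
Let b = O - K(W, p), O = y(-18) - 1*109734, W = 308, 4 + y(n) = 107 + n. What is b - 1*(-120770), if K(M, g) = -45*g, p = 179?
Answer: 19176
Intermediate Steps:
y(n) = 103 + n (y(n) = -4 + (107 + n) = 103 + n)
O = -109649 (O = (103 - 18) - 1*109734 = 85 - 109734 = -109649)
b = -101594 (b = -109649 - (-45)*179 = -109649 - 1*(-8055) = -109649 + 8055 = -101594)
b - 1*(-120770) = -101594 - 1*(-120770) = -101594 + 120770 = 19176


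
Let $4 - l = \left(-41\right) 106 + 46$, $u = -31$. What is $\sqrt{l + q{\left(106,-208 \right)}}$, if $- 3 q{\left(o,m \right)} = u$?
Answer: $\frac{43 \sqrt{21}}{3} \approx 65.684$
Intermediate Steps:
$q{\left(o,m \right)} = \frac{31}{3}$ ($q{\left(o,m \right)} = \left(- \frac{1}{3}\right) \left(-31\right) = \frac{31}{3}$)
$l = 4304$ ($l = 4 - \left(\left(-41\right) 106 + 46\right) = 4 - \left(-4346 + 46\right) = 4 - -4300 = 4 + 4300 = 4304$)
$\sqrt{l + q{\left(106,-208 \right)}} = \sqrt{4304 + \frac{31}{3}} = \sqrt{\frac{12943}{3}} = \frac{43 \sqrt{21}}{3}$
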